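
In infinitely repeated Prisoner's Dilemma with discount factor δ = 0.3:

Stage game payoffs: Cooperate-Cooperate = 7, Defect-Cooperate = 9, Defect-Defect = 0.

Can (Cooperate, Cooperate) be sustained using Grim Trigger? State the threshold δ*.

δ* = 0.2222; since δ = 0.3 ≥ 0.2222, cooperation can be sustained

Work:
For Grim Trigger:
Cooperate forever: 7/(1-δ)
Defect then punished: 9 + 0·δ/(1-δ)
Need: 7/(1-δ) ≥ 9 + 0·δ/(1-δ)
Solving: δ ≥ (T-R)/(T-P) = (9-7)/(9-0) = 0.2222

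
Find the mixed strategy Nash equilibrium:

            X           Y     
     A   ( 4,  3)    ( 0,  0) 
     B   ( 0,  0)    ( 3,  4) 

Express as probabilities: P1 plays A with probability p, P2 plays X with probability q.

p = 0.5714, q = 0.4286

Work:
Find probabilities that make opponent indifferent:
P2 chooses q to make P1 indifferent between A and B
P1 chooses p to make P2 indifferent between X and Y
Mixed NE: P1 plays (A: 0.5714, B: 0.4286), P2 plays (X: 0.4286, Y: 0.5714)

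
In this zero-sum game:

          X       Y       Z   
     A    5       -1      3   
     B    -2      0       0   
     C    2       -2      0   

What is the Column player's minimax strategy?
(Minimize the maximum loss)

Column should play Y, value = 0

Work:
Column player minimizes Row's maximum payoff:
Column X: max payoff to Row = 5
Column Y: max payoff to Row = 0
Column Z: max payoff to Row = 3
Minimum is 0, achieved by column Y.
Minimax strategy: Y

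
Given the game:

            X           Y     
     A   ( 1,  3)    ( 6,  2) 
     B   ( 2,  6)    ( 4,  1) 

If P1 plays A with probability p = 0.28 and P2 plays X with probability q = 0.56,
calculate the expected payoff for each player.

E[P1] = 2.9696, E[P2] = 3.4528

Work:
E[P1] = p·q·π₁(A,X) + p·(1-q)·π₁(A,Y) + (1-p)·q·π₁(B,X) + (1-p)·(1-q)·π₁(B,Y)
= 0.28·0.56·1 + 0.28·0.44·6 + 0.72·0.56·2 + 0.72·0.44·4
= 2.9696

E[P2] = 3.4528 (similar calculation)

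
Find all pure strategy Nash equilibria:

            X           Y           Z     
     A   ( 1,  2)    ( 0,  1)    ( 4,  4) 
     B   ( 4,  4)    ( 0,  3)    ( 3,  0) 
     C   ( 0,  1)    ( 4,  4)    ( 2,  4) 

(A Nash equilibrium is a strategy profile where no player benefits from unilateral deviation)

Nash equilibrium: (A, Z), (B, X), (C, Y)

Work:
Best responses:
  P1 vs X: payoffs [1, 4, 0] → best response B (payoff 4)
  P1 vs Y: payoffs [0, 0, 4] → best response C (payoff 4)
  P1 vs Z: payoffs [4, 3, 2] → best response A (payoff 4)
  P2 vs A: payoffs [2, 1, 4] → best response Z (payoff 4)
  P2 vs B: payoffs [4, 3, 0] → best response X (payoff 4)
  P2 vs C: payoffs [1, 4, 4] → best response Y/Z (payoff 4)
Mutual best responses: (A,Z), (B,X), (C,Y) → Nash equilibria.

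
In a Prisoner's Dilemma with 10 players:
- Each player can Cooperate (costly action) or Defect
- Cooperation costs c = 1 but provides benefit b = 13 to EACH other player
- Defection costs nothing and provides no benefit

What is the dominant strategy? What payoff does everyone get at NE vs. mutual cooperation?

Dominant: Defect; NE payoff = 0; Coop payoff = 116

Work:
Defect dominates (saves cost c = 1, benefit to others is external)
NE: All defect → everyone gets 0
If all cooperate: each receives (9)×13 - 1 = 116
Social dilemma: 116 > 0 but NE gives 0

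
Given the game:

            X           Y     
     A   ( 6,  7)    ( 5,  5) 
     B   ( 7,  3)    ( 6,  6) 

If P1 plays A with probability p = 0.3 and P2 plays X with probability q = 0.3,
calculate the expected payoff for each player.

E[P1] = 6.0, E[P2] = 5.25

Work:
E[P1] = p·q·π₁(A,X) + p·(1-q)·π₁(A,Y) + (1-p)·q·π₁(B,X) + (1-p)·(1-q)·π₁(B,Y)
= 0.3·0.3·6 + 0.3·0.7·5 + 0.7·0.3·7 + 0.7·0.7·6
= 6.0

E[P2] = 5.25 (similar calculation)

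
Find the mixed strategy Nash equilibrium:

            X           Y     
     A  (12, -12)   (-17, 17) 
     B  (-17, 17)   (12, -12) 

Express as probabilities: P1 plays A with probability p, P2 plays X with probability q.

p = 0.5, q = 0.5

Work:
Find probabilities that make opponent indifferent:
P2 chooses q to make P1 indifferent between A and B
P1 chooses p to make P2 indifferent between X and Y
Mixed NE: P1 plays (A: 0.5, B: 0.5), P2 plays (X: 0.5, Y: 0.5)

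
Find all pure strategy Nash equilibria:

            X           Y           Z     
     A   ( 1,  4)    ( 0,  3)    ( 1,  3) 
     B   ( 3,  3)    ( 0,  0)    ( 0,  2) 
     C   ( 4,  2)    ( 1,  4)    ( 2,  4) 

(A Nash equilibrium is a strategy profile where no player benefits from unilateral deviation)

Nash equilibrium: (C, Y), (C, Z)

Work:
Best responses:
  P1 vs X: payoffs [1, 3, 4] → best response C (payoff 4)
  P1 vs Y: payoffs [0, 0, 1] → best response C (payoff 1)
  P1 vs Z: payoffs [1, 0, 2] → best response C (payoff 2)
  P2 vs A: payoffs [4, 3, 3] → best response X (payoff 4)
  P2 vs B: payoffs [3, 0, 2] → best response X (payoff 3)
  P2 vs C: payoffs [2, 4, 4] → best response Y/Z (payoff 4)
Mutual best responses: (C,Y), (C,Z) → Nash equilibria.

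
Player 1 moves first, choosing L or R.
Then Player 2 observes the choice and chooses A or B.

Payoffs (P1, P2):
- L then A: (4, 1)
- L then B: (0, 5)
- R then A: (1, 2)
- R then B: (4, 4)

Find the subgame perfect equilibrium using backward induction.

P1 plays R, P2 plays B after L and B after R; Payoff (4, 4)

Work:
Backward induction:
After L: P2 chooses B → P1 gets 0
After R: P2 chooses B → P1 gets 4
P1 chooses R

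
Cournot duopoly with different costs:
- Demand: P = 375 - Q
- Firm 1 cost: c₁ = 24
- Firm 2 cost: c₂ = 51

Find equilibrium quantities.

q₁* = 126.0, q₂* = 99.0

Work:
Reaction: q₁ = (375 - 24 - q₂)/2
Reaction: q₂ = (375 - 51 - q₁)/2
Solve simultaneously:
q₁* = (375 - 2×24 + 51)/3 = 126.0
q₂* = (375 - 2×51 + 24)/3 = 99.0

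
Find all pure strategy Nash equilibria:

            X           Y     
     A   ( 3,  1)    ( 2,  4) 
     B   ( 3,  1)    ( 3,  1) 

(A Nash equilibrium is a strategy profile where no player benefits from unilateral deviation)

Nash equilibrium: (B, X), (B, Y)

Work:
Best responses:
  P1 vs X: payoffs [3, 3] → best response A/B (payoff 3)
  P1 vs Y: payoffs [2, 3] → best response B (payoff 3)
  P2 vs A: payoffs [1, 4] → best response Y (payoff 4)
  P2 vs B: payoffs [1, 1] → best response X/Y (payoff 1)
Mutual best responses: (B,X), (B,Y) → Nash equilibria.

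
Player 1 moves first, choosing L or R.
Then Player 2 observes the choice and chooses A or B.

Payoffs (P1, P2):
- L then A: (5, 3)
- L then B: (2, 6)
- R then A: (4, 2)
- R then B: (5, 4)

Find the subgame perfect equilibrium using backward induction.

P1 plays R, P2 plays B after L and B after R; Payoff (5, 4)

Work:
Backward induction:
After L: P2 chooses B → P1 gets 2
After R: P2 chooses B → P1 gets 5
P1 chooses R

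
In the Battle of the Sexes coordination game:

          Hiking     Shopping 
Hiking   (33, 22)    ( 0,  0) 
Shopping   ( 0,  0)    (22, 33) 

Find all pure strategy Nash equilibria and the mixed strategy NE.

Pure NE: (Hiking, Hiking) and (Shopping, Shopping); Mixed NE: p = 0.6, q = 0.4

Work:
Check pure NE:
(Hiking, Hiking): (33, 22) - no unilateral deviation beneficial
(Shopping, Shopping): (22, 33) - no unilateral deviation beneficial
Mixed NE: P1 plays Hiking with p = 0.6, P2 plays Hiking with q = 0.4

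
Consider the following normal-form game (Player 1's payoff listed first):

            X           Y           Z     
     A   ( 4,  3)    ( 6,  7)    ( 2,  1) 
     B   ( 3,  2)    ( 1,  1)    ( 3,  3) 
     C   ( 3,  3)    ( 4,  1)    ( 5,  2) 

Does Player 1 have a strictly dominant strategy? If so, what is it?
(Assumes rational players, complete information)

No strictly dominant strategy exists for Player 1

Work:
A strategy strictly dominates another if it gives a strictly higher payoff against every opponent action. Compare each pair of P1's strategies column-by-column:
  A vs B: [4 vs 3, 6 vs 1, 2 vs 3] → A does not strictly dominate B (column Z: 2 ≤ 3)
  A vs C: [4 vs 3, 6 vs 4, 2 vs 5] → A does not strictly dominate C (column Z: 2 ≤ 5)
  B vs A: [3 vs 4, 1 vs 6, 3 vs 2] → B does not strictly dominate A (column X: 3 ≤ 4)
  B vs C: [3 vs 3, 1 vs 4, 3 vs 5] → B does not strictly dominate C (column X: 3 ≤ 3)
  C vs A: [3 vs 4, 4 vs 6, 5 vs 2] → C does not strictly dominate A (column X: 3 ≤ 4)
  C vs B: [3 vs 3, 4 vs 1, 5 vs 3] → C does not strictly dominate B (column X: 3 ≤ 3)
No single strategy strictly dominates all others → no strictly dominant strategy.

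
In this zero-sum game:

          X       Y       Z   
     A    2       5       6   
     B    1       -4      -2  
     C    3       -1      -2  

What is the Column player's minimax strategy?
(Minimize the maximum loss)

Column should play X, value = 3

Work:
Column player minimizes Row's maximum payoff:
Column X: max payoff to Row = 3
Column Y: max payoff to Row = 5
Column Z: max payoff to Row = 6
Minimum is 3, achieved by column X.
Minimax strategy: X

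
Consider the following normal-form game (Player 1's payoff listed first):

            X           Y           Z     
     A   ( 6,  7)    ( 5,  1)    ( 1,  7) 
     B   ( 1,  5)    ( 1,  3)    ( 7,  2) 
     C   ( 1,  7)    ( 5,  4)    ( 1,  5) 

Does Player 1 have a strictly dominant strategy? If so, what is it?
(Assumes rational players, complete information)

No strictly dominant strategy exists for Player 1

Work:
A strategy strictly dominates another if it gives a strictly higher payoff against every opponent action. Compare each pair of P1's strategies column-by-column:
  A vs B: [6 vs 1, 5 vs 1, 1 vs 7] → A does not strictly dominate B (column Z: 1 ≤ 7)
  A vs C: [6 vs 1, 5 vs 5, 1 vs 1] → A does not strictly dominate C (column Y: 5 ≤ 5)
  B vs A: [1 vs 6, 1 vs 5, 7 vs 1] → B does not strictly dominate A (column X: 1 ≤ 6)
  B vs C: [1 vs 1, 1 vs 5, 7 vs 1] → B does not strictly dominate C (column X: 1 ≤ 1)
  C vs A: [1 vs 6, 5 vs 5, 1 vs 1] → C does not strictly dominate A (column X: 1 ≤ 6)
  C vs B: [1 vs 1, 5 vs 1, 1 vs 7] → C does not strictly dominate B (column X: 1 ≤ 1)
No single strategy strictly dominates all others → no strictly dominant strategy.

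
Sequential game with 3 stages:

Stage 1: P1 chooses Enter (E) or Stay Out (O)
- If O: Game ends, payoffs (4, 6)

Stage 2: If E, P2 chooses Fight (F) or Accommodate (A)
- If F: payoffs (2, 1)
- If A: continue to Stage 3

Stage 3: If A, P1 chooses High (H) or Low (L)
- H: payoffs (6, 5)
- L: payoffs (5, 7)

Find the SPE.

SPE: (E, A, H); Outcome (6, 5)

Work:
Stage 3: P1 chooses H (6 vs 5)
Stage 2: P2: F->1, A->5 (anticipating H). Choose A
Stage 1: P1: O->4, E->6 (anticipating A, H). Choose E
SPE path: E -> A -> H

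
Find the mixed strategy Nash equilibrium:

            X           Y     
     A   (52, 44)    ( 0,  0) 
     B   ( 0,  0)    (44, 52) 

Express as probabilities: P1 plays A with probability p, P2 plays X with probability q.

p = 0.5417, q = 0.4583

Work:
Find probabilities that make opponent indifferent:
P2 chooses q to make P1 indifferent between A and B
P1 chooses p to make P2 indifferent between X and Y
Mixed NE: P1 plays (A: 0.5417, B: 0.4583), P2 plays (X: 0.4583, Y: 0.5417)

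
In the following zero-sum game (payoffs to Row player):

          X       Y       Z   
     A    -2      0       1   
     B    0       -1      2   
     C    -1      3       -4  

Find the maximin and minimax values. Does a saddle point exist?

Maximin = -1, Minimax = 0, Saddle: False

Work:
Row minimums: [-2, -1, -4] → maximin = -1
Column maximums: [0, 3, 2] → minimax = 0
No saddle point (maximin ≠ minimax). Mixed strategy needed.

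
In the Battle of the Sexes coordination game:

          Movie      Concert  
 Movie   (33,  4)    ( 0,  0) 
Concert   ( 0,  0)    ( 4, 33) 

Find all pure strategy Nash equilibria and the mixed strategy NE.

Pure NE: (Movie, Movie) and (Concert, Concert); Mixed NE: p = 0.8919, q = 0.1081

Work:
Check pure NE:
(Movie, Movie): (33, 4) - no unilateral deviation beneficial
(Concert, Concert): (4, 33) - no unilateral deviation beneficial
Mixed NE: P1 plays Movie with p = 0.8919, P2 plays Movie with q = 0.1081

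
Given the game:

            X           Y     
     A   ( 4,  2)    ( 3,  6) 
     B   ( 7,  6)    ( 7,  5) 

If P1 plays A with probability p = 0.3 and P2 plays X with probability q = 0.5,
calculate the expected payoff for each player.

E[P1] = 5.95, E[P2] = 5.05

Work:
E[P1] = p·q·π₁(A,X) + p·(1-q)·π₁(A,Y) + (1-p)·q·π₁(B,X) + (1-p)·(1-q)·π₁(B,Y)
= 0.3·0.5·4 + 0.3·0.5·3 + 0.7·0.5·7 + 0.7·0.5·7
= 5.95

E[P2] = 5.05 (similar calculation)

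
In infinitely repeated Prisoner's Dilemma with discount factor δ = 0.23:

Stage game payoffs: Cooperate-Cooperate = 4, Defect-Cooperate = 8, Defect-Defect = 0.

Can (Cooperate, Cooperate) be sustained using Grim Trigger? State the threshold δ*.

δ* = 0.5; since δ = 0.23 < 0.5, cooperation cannot be sustained

Work:
For Grim Trigger:
Cooperate forever: 4/(1-δ)
Defect then punished: 8 + 0·δ/(1-δ)
Need: 4/(1-δ) ≥ 8 + 0·δ/(1-δ)
Solving: δ ≥ (T-R)/(T-P) = (8-4)/(8-0) = 0.5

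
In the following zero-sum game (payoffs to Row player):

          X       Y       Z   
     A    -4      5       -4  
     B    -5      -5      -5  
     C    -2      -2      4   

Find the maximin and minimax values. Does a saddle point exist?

Maximin = -2, Minimax = -2, Saddle: True

Work:
Row minimums: [-4, -5, -2] → maximin = -2
Column maximums: [-2, 5, 4] → minimax = -2
Saddle point exists! Game value = -2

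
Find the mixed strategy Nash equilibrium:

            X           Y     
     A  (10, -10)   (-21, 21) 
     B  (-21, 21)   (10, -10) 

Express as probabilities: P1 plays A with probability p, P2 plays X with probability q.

p = 0.5, q = 0.5

Work:
Find probabilities that make opponent indifferent:
P2 chooses q to make P1 indifferent between A and B
P1 chooses p to make P2 indifferent between X and Y
Mixed NE: P1 plays (A: 0.5, B: 0.5), P2 plays (X: 0.5, Y: 0.5)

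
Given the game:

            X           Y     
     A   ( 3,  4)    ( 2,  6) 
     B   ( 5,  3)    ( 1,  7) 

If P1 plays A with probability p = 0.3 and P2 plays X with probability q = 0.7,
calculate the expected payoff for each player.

E[P1] = 3.47, E[P2] = 4.32

Work:
E[P1] = p·q·π₁(A,X) + p·(1-q)·π₁(A,Y) + (1-p)·q·π₁(B,X) + (1-p)·(1-q)·π₁(B,Y)
= 0.3·0.7·3 + 0.3·0.3·2 + 0.7·0.7·5 + 0.7·0.3·1
= 3.47

E[P2] = 4.32 (similar calculation)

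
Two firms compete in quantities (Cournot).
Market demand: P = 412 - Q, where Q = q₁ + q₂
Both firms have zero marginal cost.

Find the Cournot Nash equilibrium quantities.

q₁* = q₂* = 137.33; P* = 137.33

Work:
Profit: π_i = P·q_i = (a - q_i - q_j)·q_i
FOC: ∂π_i/∂q_i = a - 2q_i - q_j = 0
Reaction function: q_i = (412 - q_j)/2
Symmetry: q* = 412/3 = 137.33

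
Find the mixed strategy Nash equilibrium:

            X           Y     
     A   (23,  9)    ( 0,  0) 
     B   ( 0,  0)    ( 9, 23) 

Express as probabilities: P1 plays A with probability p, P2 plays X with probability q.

p = 0.7188, q = 0.2812

Work:
Find probabilities that make opponent indifferent:
P2 chooses q to make P1 indifferent between A and B
P1 chooses p to make P2 indifferent between X and Y
Mixed NE: P1 plays (A: 0.7188, B: 0.2812), P2 plays (X: 0.2812, Y: 0.7188)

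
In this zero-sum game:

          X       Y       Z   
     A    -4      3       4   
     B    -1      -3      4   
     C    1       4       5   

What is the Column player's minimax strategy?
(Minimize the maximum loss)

Column should play X, value = 1

Work:
Column player minimizes Row's maximum payoff:
Column X: max payoff to Row = 1
Column Y: max payoff to Row = 4
Column Z: max payoff to Row = 5
Minimum is 1, achieved by column X.
Minimax strategy: X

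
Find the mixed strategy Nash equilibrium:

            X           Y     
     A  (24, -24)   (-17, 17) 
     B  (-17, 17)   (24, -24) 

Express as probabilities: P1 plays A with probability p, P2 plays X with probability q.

p = 0.5, q = 0.5

Work:
Find probabilities that make opponent indifferent:
P2 chooses q to make P1 indifferent between A and B
P1 chooses p to make P2 indifferent between X and Y
Mixed NE: P1 plays (A: 0.5, B: 0.5), P2 plays (X: 0.5, Y: 0.5)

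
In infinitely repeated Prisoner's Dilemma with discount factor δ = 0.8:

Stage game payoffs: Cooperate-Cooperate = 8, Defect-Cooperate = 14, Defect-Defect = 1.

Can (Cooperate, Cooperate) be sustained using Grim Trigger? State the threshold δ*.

δ* = 0.4615; since δ = 0.8 ≥ 0.4615, cooperation can be sustained

Work:
For Grim Trigger:
Cooperate forever: 8/(1-δ)
Defect then punished: 14 + 1·δ/(1-δ)
Need: 8/(1-δ) ≥ 14 + 1·δ/(1-δ)
Solving: δ ≥ (T-R)/(T-P) = (14-8)/(14-1) = 0.4615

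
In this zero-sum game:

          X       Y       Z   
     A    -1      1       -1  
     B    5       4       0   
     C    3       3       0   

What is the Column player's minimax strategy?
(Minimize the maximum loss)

Column should play Z, value = 0

Work:
Column player minimizes Row's maximum payoff:
Column X: max payoff to Row = 5
Column Y: max payoff to Row = 4
Column Z: max payoff to Row = 0
Minimum is 0, achieved by column Z.
Minimax strategy: Z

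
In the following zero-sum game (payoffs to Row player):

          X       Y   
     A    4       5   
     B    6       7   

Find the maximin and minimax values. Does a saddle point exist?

Maximin = 6, Minimax = 6, Saddle: True

Work:
Row minimums: [4, 6] → maximin = 6
Column maximums: [6, 7] → minimax = 6
Saddle point exists! Game value = 6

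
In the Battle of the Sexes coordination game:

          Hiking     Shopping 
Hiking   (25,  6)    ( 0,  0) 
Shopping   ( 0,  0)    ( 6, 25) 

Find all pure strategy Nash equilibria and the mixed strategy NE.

Pure NE: (Hiking, Hiking) and (Shopping, Shopping); Mixed NE: p = 0.8065, q = 0.1935

Work:
Check pure NE:
(Hiking, Hiking): (25, 6) - no unilateral deviation beneficial
(Shopping, Shopping): (6, 25) - no unilateral deviation beneficial
Mixed NE: P1 plays Hiking with p = 0.8065, P2 plays Hiking with q = 0.1935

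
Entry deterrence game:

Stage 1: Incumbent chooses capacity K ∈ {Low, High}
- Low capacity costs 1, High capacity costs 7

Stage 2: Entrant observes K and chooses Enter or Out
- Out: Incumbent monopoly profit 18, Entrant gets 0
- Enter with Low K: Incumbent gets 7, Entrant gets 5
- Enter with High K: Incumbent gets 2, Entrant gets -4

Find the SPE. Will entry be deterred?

SPE: (High, Enter|Low, Out|High); Entry deterred. Incumbent net profit = 11

Work:
After Low K: Entrant enters (5 > 0)
After High K: Entrant stays out (-4 < 0)
Incumbent: Low → 7−1=6, High → 18−7=11
Incumbent chooses High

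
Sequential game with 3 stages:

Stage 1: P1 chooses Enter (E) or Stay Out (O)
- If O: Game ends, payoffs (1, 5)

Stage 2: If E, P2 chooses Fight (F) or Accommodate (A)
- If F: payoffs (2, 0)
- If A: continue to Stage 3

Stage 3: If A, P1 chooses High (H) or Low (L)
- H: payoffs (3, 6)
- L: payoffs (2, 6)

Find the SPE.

SPE: (E, A, H); Outcome (3, 6)

Work:
Stage 3: P1 chooses H (3 vs 2)
Stage 2: P2: F->0, A->6 (anticipating H). Choose A
Stage 1: P1: O->1, E->3 (anticipating A, H). Choose E
SPE path: E -> A -> H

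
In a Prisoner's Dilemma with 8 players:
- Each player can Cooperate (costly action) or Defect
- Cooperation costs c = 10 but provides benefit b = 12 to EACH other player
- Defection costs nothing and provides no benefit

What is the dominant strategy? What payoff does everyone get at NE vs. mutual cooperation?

Dominant: Defect; NE payoff = 0; Coop payoff = 74

Work:
Defect dominates (saves cost c = 10, benefit to others is external)
NE: All defect → everyone gets 0
If all cooperate: each receives (7)×12 - 10 = 74
Social dilemma: 74 > 0 but NE gives 0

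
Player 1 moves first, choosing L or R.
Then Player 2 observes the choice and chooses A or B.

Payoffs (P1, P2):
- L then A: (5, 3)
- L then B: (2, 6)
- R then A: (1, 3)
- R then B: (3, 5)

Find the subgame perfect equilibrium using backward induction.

P1 plays R, P2 plays B after L and B after R; Payoff (3, 5)

Work:
Backward induction:
After L: P2 chooses B → P1 gets 2
After R: P2 chooses B → P1 gets 3
P1 chooses R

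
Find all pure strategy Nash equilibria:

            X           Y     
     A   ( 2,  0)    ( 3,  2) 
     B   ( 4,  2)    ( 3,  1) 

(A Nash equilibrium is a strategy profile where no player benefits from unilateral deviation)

Nash equilibrium: (A, Y), (B, X)

Work:
Best responses:
  P1 vs X: payoffs [2, 4] → best response B (payoff 4)
  P1 vs Y: payoffs [3, 3] → best response A/B (payoff 3)
  P2 vs A: payoffs [0, 2] → best response Y (payoff 2)
  P2 vs B: payoffs [2, 1] → best response X (payoff 2)
Mutual best responses: (A,Y), (B,X) → Nash equilibria.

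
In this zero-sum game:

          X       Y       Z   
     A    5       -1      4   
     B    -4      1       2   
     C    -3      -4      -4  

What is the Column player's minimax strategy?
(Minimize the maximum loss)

Column should play Y, value = 1

Work:
Column player minimizes Row's maximum payoff:
Column X: max payoff to Row = 5
Column Y: max payoff to Row = 1
Column Z: max payoff to Row = 4
Minimum is 1, achieved by column Y.
Minimax strategy: Y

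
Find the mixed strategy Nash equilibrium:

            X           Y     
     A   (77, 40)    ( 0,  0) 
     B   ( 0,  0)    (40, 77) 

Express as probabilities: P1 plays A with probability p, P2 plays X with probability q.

p = 0.6581, q = 0.3419

Work:
Find probabilities that make opponent indifferent:
P2 chooses q to make P1 indifferent between A and B
P1 chooses p to make P2 indifferent between X and Y
Mixed NE: P1 plays (A: 0.6581, B: 0.3419), P2 plays (X: 0.3419, Y: 0.6581)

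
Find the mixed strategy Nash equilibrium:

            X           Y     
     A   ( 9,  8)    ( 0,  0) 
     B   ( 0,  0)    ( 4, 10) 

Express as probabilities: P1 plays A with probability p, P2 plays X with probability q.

p = 0.5556, q = 0.3077

Work:
Find probabilities that make opponent indifferent:
P2 chooses q to make P1 indifferent between A and B
P1 chooses p to make P2 indifferent between X and Y
Mixed NE: P1 plays (A: 0.5556, B: 0.4444), P2 plays (X: 0.3077, Y: 0.6923)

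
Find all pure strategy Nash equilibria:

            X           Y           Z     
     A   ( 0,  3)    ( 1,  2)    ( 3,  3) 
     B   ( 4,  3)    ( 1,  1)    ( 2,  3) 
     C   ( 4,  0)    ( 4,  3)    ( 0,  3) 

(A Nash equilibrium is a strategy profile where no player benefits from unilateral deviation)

Nash equilibrium: (A, Z), (B, X), (C, Y)

Work:
Best responses:
  P1 vs X: payoffs [0, 4, 4] → best response B/C (payoff 4)
  P1 vs Y: payoffs [1, 1, 4] → best response C (payoff 4)
  P1 vs Z: payoffs [3, 2, 0] → best response A (payoff 3)
  P2 vs A: payoffs [3, 2, 3] → best response X/Z (payoff 3)
  P2 vs B: payoffs [3, 1, 3] → best response X/Z (payoff 3)
  P2 vs C: payoffs [0, 3, 3] → best response Y/Z (payoff 3)
Mutual best responses: (A,Z), (B,X), (C,Y) → Nash equilibria.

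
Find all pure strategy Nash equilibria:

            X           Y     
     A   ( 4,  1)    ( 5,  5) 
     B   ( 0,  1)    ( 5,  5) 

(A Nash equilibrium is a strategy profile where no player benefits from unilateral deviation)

Nash equilibrium: (A, Y), (B, Y)

Work:
Best responses:
  P1 vs X: payoffs [4, 0] → best response A (payoff 4)
  P1 vs Y: payoffs [5, 5] → best response A/B (payoff 5)
  P2 vs A: payoffs [1, 5] → best response Y (payoff 5)
  P2 vs B: payoffs [1, 5] → best response Y (payoff 5)
Mutual best responses: (A,Y), (B,Y) → Nash equilibria.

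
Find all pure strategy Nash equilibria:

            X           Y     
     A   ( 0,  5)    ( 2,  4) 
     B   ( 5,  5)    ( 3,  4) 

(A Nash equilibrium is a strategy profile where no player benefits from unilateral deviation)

Nash equilibrium: (B, X)

Work:
Best responses:
  P1 vs X: payoffs [0, 5] → best response B (payoff 5)
  P1 vs Y: payoffs [2, 3] → best response B (payoff 3)
  P2 vs A: payoffs [5, 4] → best response X (payoff 5)
  P2 vs B: payoffs [5, 4] → best response X (payoff 5)
Mutual best responses: (B,X) → Nash equilibria.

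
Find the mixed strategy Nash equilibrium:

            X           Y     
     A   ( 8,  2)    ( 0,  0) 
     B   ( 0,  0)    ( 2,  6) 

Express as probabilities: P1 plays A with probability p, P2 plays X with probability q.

p = 0.75, q = 0.2

Work:
Find probabilities that make opponent indifferent:
P2 chooses q to make P1 indifferent between A and B
P1 chooses p to make P2 indifferent between X and Y
Mixed NE: P1 plays (A: 0.75, B: 0.25), P2 plays (X: 0.2, Y: 0.8)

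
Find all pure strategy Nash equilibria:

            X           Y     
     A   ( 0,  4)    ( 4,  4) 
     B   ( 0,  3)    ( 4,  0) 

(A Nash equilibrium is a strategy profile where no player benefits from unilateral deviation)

Nash equilibrium: (A, X), (A, Y), (B, X)

Work:
Best responses:
  P1 vs X: payoffs [0, 0] → best response A/B (payoff 0)
  P1 vs Y: payoffs [4, 4] → best response A/B (payoff 4)
  P2 vs A: payoffs [4, 4] → best response X/Y (payoff 4)
  P2 vs B: payoffs [3, 0] → best response X (payoff 3)
Mutual best responses: (A,X), (A,Y), (B,X) → Nash equilibria.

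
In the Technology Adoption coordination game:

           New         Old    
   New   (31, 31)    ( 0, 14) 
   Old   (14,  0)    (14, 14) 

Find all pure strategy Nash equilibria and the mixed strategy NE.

Pure NE: (New, New) and (Old, Old); Mixed NE: p = 0.4516, q = 0.4516

Work:
Check pure NE:
(New, New): (31, 31) - no unilateral deviation beneficial
(Old, Old): (14, 14) - no unilateral deviation beneficial
Mixed NE: P1 plays New with p = 0.4516, P2 plays New with q = 0.4516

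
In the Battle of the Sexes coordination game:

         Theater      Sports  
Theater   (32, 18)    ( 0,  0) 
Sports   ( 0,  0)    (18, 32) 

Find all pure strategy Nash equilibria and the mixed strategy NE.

Pure NE: (Theater, Theater) and (Sports, Sports); Mixed NE: p = 0.64, q = 0.36

Work:
Check pure NE:
(Theater, Theater): (32, 18) - no unilateral deviation beneficial
(Sports, Sports): (18, 32) - no unilateral deviation beneficial
Mixed NE: P1 plays Theater with p = 0.64, P2 plays Theater with q = 0.36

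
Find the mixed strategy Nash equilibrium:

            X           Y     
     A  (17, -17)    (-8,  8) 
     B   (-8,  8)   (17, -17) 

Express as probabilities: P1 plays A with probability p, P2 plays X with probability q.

p = 0.5, q = 0.5

Work:
Find probabilities that make opponent indifferent:
P2 chooses q to make P1 indifferent between A and B
P1 chooses p to make P2 indifferent between X and Y
Mixed NE: P1 plays (A: 0.5, B: 0.5), P2 plays (X: 0.5, Y: 0.5)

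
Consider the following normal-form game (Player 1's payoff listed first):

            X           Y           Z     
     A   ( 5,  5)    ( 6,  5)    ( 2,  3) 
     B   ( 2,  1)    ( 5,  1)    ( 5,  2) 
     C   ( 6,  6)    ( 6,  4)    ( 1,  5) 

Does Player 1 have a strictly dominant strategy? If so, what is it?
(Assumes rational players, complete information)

No strictly dominant strategy exists for Player 1

Work:
A strategy strictly dominates another if it gives a strictly higher payoff against every opponent action. Compare each pair of P1's strategies column-by-column:
  A vs B: [5 vs 2, 6 vs 5, 2 vs 5] → A does not strictly dominate B (column Z: 2 ≤ 5)
  A vs C: [5 vs 6, 6 vs 6, 2 vs 1] → A does not strictly dominate C (column X: 5 ≤ 6)
  B vs A: [2 vs 5, 5 vs 6, 5 vs 2] → B does not strictly dominate A (column X: 2 ≤ 5)
  B vs C: [2 vs 6, 5 vs 6, 5 vs 1] → B does not strictly dominate C (column X: 2 ≤ 6)
  C vs A: [6 vs 5, 6 vs 6, 1 vs 2] → C does not strictly dominate A (column Y: 6 ≤ 6)
  C vs B: [6 vs 2, 6 vs 5, 1 vs 5] → C does not strictly dominate B (column Z: 1 ≤ 5)
No single strategy strictly dominates all others → no strictly dominant strategy.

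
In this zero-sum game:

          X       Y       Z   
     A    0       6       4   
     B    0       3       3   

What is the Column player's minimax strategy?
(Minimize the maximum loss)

Column should play X, value = 0

Work:
Column player minimizes Row's maximum payoff:
Column X: max payoff to Row = 0
Column Y: max payoff to Row = 6
Column Z: max payoff to Row = 4
Minimum is 0, achieved by column X.
Minimax strategy: X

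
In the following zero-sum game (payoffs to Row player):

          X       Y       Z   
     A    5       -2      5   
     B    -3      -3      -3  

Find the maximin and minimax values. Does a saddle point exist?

Maximin = -2, Minimax = -2, Saddle: True

Work:
Row minimums: [-2, -3] → maximin = -2
Column maximums: [5, -2, 5] → minimax = -2
Saddle point exists! Game value = -2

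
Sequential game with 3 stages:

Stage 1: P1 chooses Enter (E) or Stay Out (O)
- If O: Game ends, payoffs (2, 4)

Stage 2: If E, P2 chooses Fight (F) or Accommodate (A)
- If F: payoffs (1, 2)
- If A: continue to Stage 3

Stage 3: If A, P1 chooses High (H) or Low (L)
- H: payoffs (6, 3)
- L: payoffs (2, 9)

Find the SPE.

SPE: (E, A, H); Outcome (6, 3)

Work:
Stage 3: P1 chooses H (6 vs 2)
Stage 2: P2: F->2, A->3 (anticipating H). Choose A
Stage 1: P1: O->2, E->6 (anticipating A, H). Choose E
SPE path: E -> A -> H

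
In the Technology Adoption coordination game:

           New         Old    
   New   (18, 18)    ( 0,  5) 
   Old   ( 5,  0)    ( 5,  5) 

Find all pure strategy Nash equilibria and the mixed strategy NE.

Pure NE: (New, New) and (Old, Old); Mixed NE: p = 0.2778, q = 0.2778

Work:
Check pure NE:
(New, New): (18, 18) - no unilateral deviation beneficial
(Old, Old): (5, 5) - no unilateral deviation beneficial
Mixed NE: P1 plays New with p = 0.2778, P2 plays New with q = 0.2778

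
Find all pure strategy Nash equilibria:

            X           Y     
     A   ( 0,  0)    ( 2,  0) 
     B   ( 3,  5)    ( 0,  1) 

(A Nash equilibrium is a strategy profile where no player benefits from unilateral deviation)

Nash equilibrium: (A, Y), (B, X)

Work:
Best responses:
  P1 vs X: payoffs [0, 3] → best response B (payoff 3)
  P1 vs Y: payoffs [2, 0] → best response A (payoff 2)
  P2 vs A: payoffs [0, 0] → best response X/Y (payoff 0)
  P2 vs B: payoffs [5, 1] → best response X (payoff 5)
Mutual best responses: (A,Y), (B,X) → Nash equilibria.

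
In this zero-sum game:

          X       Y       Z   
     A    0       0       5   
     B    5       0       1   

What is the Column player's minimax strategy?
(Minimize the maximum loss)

Column should play Y, value = 0

Work:
Column player minimizes Row's maximum payoff:
Column X: max payoff to Row = 5
Column Y: max payoff to Row = 0
Column Z: max payoff to Row = 5
Minimum is 0, achieved by column Y.
Minimax strategy: Y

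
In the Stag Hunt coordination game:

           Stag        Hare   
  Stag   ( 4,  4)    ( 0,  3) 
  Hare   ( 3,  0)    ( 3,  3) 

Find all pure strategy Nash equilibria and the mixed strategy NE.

Pure NE: (Stag, Stag) and (Hare, Hare); Mixed NE: p = 0.75, q = 0.75

Work:
Check pure NE:
(Stag, Stag): (4, 4) - no unilateral deviation beneficial
(Hare, Hare): (3, 3) - no unilateral deviation beneficial
Mixed NE: P1 plays Stag with p = 0.75, P2 plays Stag with q = 0.75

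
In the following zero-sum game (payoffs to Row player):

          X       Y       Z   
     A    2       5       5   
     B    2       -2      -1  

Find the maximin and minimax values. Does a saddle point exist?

Maximin = 2, Minimax = 2, Saddle: True

Work:
Row minimums: [2, -2] → maximin = 2
Column maximums: [2, 5, 5] → minimax = 2
Saddle point exists! Game value = 2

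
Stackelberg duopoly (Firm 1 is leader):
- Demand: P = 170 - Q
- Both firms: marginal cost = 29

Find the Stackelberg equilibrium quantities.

q₁* (leader) = 70.5, q₂* (follower) = 35.25

Work:
Follower's reaction: q₂ = (a - c - q₁)/2
Leader substitutes: π₁ = q₁·(a - q₁ - (a-c-q₁)/2 - c)
FOC: q₁* = (170 - 29)/2 = 70.50
Then: q₂* = (170 - 29 - 70.5)/2 = 35.25
Leader has first-mover advantage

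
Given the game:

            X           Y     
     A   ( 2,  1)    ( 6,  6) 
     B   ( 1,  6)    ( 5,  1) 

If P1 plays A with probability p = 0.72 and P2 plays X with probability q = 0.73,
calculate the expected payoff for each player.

E[P1] = 2.8, E[P2] = 2.994

Work:
E[P1] = p·q·π₁(A,X) + p·(1-q)·π₁(A,Y) + (1-p)·q·π₁(B,X) + (1-p)·(1-q)·π₁(B,Y)
= 0.72·0.73·2 + 0.72·0.27·6 + 0.28·0.73·1 + 0.28·0.27·5
= 2.8

E[P2] = 2.994 (similar calculation)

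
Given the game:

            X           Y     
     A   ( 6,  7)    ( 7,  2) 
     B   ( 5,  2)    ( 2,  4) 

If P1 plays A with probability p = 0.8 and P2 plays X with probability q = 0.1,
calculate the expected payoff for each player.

E[P1] = 5.98, E[P2] = 2.76

Work:
E[P1] = p·q·π₁(A,X) + p·(1-q)·π₁(A,Y) + (1-p)·q·π₁(B,X) + (1-p)·(1-q)·π₁(B,Y)
= 0.8·0.1·6 + 0.8·0.9·7 + 0.2·0.1·5 + 0.2·0.9·2
= 5.98

E[P2] = 2.76 (similar calculation)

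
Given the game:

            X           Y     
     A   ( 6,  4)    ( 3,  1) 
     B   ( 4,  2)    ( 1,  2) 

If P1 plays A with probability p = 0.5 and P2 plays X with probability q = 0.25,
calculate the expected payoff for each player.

E[P1] = 2.75, E[P2] = 1.875

Work:
E[P1] = p·q·π₁(A,X) + p·(1-q)·π₁(A,Y) + (1-p)·q·π₁(B,X) + (1-p)·(1-q)·π₁(B,Y)
= 0.5·0.25·6 + 0.5·0.75·3 + 0.5·0.25·4 + 0.5·0.75·1
= 2.75

E[P2] = 1.875 (similar calculation)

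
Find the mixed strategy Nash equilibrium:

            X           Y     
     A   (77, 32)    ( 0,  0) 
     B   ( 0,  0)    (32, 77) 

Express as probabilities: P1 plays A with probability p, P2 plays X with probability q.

p = 0.7064, q = 0.2936

Work:
Find probabilities that make opponent indifferent:
P2 chooses q to make P1 indifferent between A and B
P1 chooses p to make P2 indifferent between X and Y
Mixed NE: P1 plays (A: 0.7064, B: 0.2936), P2 plays (X: 0.2936, Y: 0.7064)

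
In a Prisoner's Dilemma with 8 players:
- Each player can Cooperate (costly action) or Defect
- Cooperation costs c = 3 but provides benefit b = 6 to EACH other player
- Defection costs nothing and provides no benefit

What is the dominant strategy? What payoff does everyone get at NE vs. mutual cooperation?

Dominant: Defect; NE payoff = 0; Coop payoff = 39

Work:
Defect dominates (saves cost c = 3, benefit to others is external)
NE: All defect → everyone gets 0
If all cooperate: each receives (7)×6 - 3 = 39
Social dilemma: 39 > 0 but NE gives 0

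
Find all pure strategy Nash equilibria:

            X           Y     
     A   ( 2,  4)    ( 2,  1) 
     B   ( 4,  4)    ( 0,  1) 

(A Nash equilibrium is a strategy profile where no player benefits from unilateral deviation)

Nash equilibrium: (B, X)

Work:
Best responses:
  P1 vs X: payoffs [2, 4] → best response B (payoff 4)
  P1 vs Y: payoffs [2, 0] → best response A (payoff 2)
  P2 vs A: payoffs [4, 1] → best response X (payoff 4)
  P2 vs B: payoffs [4, 1] → best response X (payoff 4)
Mutual best responses: (B,X) → Nash equilibria.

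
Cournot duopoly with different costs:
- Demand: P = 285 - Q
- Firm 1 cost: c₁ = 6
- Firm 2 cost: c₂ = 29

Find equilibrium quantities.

q₁* = 100.67, q₂* = 77.67

Work:
Reaction: q₁ = (285 - 6 - q₂)/2
Reaction: q₂ = (285 - 29 - q₁)/2
Solve simultaneously:
q₁* = (285 - 2×6 + 29)/3 = 100.67
q₂* = (285 - 2×29 + 6)/3 = 77.67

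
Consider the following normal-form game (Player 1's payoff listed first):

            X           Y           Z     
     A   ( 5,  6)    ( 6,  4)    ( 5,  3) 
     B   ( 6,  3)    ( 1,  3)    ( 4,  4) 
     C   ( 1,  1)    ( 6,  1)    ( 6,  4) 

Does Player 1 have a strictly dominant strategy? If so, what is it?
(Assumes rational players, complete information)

No strictly dominant strategy exists for Player 1

Work:
A strategy strictly dominates another if it gives a strictly higher payoff against every opponent action. Compare each pair of P1's strategies column-by-column:
  A vs B: [5 vs 6, 6 vs 1, 5 vs 4] → A does not strictly dominate B (column X: 5 ≤ 6)
  A vs C: [5 vs 1, 6 vs 6, 5 vs 6] → A does not strictly dominate C (column Y: 6 ≤ 6)
  B vs A: [6 vs 5, 1 vs 6, 4 vs 5] → B does not strictly dominate A (column Y: 1 ≤ 6)
  B vs C: [6 vs 1, 1 vs 6, 4 vs 6] → B does not strictly dominate C (column Y: 1 ≤ 6)
  C vs A: [1 vs 5, 6 vs 6, 6 vs 5] → C does not strictly dominate A (column X: 1 ≤ 5)
  C vs B: [1 vs 6, 6 vs 1, 6 vs 4] → C does not strictly dominate B (column X: 1 ≤ 6)
No single strategy strictly dominates all others → no strictly dominant strategy.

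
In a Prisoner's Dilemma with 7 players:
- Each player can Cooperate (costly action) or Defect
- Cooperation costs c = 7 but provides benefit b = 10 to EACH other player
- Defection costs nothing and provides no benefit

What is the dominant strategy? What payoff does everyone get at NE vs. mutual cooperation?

Dominant: Defect; NE payoff = 0; Coop payoff = 53

Work:
Defect dominates (saves cost c = 7, benefit to others is external)
NE: All defect → everyone gets 0
If all cooperate: each receives (6)×10 - 7 = 53
Social dilemma: 53 > 0 but NE gives 0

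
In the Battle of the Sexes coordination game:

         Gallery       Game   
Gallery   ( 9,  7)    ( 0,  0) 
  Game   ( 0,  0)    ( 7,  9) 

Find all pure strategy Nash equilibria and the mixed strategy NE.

Pure NE: (Gallery, Gallery) and (Game, Game); Mixed NE: p = 0.5625, q = 0.4375

Work:
Check pure NE:
(Gallery, Gallery): (9, 7) - no unilateral deviation beneficial
(Game, Game): (7, 9) - no unilateral deviation beneficial
Mixed NE: P1 plays Gallery with p = 0.5625, P2 plays Gallery with q = 0.4375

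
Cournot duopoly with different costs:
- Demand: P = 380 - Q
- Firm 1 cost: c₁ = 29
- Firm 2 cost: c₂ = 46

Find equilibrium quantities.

q₁* = 122.67, q₂* = 105.67

Work:
Reaction: q₁ = (380 - 29 - q₂)/2
Reaction: q₂ = (380 - 46 - q₁)/2
Solve simultaneously:
q₁* = (380 - 2×29 + 46)/3 = 122.67
q₂* = (380 - 2×46 + 29)/3 = 105.67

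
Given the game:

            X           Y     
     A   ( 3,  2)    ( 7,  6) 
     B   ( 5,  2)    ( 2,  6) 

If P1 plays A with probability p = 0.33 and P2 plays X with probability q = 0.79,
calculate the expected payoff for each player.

E[P1] = 4.1951, E[P2] = 2.84

Work:
E[P1] = p·q·π₁(A,X) + p·(1-q)·π₁(A,Y) + (1-p)·q·π₁(B,X) + (1-p)·(1-q)·π₁(B,Y)
= 0.33·0.79·3 + 0.33·0.21·7 + 0.67·0.79·5 + 0.67·0.21·2
= 4.1951

E[P2] = 2.84 (similar calculation)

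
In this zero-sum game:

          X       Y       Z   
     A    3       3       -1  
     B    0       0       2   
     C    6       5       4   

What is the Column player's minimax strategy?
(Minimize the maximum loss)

Column should play Z, value = 4

Work:
Column player minimizes Row's maximum payoff:
Column X: max payoff to Row = 6
Column Y: max payoff to Row = 5
Column Z: max payoff to Row = 4
Minimum is 4, achieved by column Z.
Minimax strategy: Z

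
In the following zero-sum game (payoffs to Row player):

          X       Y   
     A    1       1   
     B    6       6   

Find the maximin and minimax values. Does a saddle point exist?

Maximin = 6, Minimax = 6, Saddle: True

Work:
Row minimums: [1, 6] → maximin = 6
Column maximums: [6, 6] → minimax = 6
Saddle point exists! Game value = 6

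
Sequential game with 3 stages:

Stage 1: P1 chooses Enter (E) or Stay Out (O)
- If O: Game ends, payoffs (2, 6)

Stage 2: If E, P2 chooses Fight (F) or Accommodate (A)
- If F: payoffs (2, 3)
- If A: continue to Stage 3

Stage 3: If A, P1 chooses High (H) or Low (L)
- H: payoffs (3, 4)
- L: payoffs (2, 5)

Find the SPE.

SPE: (E, A, H); Outcome (3, 4)

Work:
Stage 3: P1 chooses H (3 vs 2)
Stage 2: P2: F->3, A->4 (anticipating H). Choose A
Stage 1: P1: O->2, E->3 (anticipating A, H). Choose E
SPE path: E -> A -> H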